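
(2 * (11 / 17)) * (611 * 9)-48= 120162 / 17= 7068.35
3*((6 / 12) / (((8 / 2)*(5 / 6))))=0.45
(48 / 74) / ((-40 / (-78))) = 234 / 185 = 1.26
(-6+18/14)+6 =9/7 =1.29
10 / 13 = 0.77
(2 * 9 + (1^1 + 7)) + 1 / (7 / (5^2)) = 207 / 7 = 29.57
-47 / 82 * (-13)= 611 / 82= 7.45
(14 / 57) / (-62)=-0.00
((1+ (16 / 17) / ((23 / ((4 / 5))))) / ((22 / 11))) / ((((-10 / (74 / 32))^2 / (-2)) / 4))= -2764011 / 12512000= -0.22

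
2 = 2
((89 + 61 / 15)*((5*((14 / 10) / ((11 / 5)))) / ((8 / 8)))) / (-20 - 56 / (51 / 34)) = -5.16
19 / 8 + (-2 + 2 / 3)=25 / 24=1.04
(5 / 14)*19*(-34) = -1615 / 7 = -230.71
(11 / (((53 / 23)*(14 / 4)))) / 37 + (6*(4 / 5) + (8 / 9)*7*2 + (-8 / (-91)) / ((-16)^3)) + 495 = 2106250157387 / 4111511040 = 512.28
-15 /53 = -0.28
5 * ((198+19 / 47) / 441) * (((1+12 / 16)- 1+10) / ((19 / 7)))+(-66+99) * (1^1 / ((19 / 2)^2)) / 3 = 38613761 / 4275684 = 9.03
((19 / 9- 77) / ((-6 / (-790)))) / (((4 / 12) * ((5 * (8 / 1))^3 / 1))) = -26623 / 57600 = -0.46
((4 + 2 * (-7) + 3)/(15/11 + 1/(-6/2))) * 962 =-111111/17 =-6535.94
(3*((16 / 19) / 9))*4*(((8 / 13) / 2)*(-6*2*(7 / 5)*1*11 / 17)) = -78848 / 20995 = -3.76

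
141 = 141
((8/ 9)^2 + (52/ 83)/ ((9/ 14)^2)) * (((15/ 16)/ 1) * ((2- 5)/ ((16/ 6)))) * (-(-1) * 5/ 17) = -475/ 664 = -0.72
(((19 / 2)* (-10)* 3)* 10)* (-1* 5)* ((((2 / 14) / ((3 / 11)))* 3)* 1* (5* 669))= 524328750 / 7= 74904107.14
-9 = -9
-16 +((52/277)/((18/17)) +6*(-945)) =-14174756/2493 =-5685.82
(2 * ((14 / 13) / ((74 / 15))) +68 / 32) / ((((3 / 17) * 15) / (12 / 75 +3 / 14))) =0.36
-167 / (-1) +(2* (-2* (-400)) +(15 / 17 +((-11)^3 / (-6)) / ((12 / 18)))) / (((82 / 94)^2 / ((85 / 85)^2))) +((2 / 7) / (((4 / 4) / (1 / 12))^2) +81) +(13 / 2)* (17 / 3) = 992676367 / 351288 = 2825.82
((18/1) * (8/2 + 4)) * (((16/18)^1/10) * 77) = 4928/5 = 985.60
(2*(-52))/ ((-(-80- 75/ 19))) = -1976/ 1595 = -1.24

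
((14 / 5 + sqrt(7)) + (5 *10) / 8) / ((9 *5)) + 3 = sqrt(7) / 45 + 2881 / 900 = 3.26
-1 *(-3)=3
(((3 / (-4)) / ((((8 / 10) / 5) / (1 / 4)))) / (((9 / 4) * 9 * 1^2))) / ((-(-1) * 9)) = -25 / 3888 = -0.01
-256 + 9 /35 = -8951 /35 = -255.74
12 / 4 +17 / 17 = 4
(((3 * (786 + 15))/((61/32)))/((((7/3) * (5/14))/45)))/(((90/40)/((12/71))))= 22146048/4331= 5113.38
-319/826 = -0.39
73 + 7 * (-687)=-4736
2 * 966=1932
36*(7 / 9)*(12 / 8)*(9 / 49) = 54 / 7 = 7.71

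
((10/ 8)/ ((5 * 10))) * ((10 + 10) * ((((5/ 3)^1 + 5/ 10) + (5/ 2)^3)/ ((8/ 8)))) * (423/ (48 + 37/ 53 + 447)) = 3190971/ 420352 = 7.59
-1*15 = -15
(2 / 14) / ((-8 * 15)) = -1 / 840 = -0.00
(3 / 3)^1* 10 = 10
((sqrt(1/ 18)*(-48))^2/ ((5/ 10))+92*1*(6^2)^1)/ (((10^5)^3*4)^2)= 223/ 1000000000000000000000000000000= 0.00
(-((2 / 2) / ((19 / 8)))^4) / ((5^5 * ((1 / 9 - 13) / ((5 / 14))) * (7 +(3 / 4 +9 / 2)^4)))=1179648 / 3245271379686875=0.00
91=91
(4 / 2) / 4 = 1 / 2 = 0.50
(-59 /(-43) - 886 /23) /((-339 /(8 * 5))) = 489880 /111757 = 4.38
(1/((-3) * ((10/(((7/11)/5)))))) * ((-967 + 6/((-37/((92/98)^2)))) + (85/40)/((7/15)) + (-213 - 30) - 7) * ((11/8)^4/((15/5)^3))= 0.68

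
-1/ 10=-0.10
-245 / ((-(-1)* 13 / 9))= -2205 / 13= -169.62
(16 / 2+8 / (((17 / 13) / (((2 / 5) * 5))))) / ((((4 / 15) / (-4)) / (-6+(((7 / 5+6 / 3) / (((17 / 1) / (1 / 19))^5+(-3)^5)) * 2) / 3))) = 6802892072855269 / 3735438153700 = 1821.18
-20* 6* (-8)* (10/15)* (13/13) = 640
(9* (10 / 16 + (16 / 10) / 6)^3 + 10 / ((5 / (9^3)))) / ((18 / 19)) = 5342059817 / 3456000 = 1545.73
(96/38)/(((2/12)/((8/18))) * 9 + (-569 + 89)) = -128/24149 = -0.01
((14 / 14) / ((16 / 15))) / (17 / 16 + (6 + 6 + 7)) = 5 / 107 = 0.05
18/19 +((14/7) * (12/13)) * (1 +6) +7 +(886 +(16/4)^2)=227949/247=922.87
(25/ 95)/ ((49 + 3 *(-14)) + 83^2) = 5/ 131024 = 0.00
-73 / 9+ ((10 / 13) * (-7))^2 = 31763 / 1521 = 20.88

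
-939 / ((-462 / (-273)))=-12207 / 22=-554.86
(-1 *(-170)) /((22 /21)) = 162.27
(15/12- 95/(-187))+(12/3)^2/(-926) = 602861/346324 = 1.74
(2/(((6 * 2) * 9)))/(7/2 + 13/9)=1/267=0.00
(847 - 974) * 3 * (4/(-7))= 1524/7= 217.71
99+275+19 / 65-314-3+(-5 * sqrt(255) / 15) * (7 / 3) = 3724 / 65-7 * sqrt(255) / 9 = 44.87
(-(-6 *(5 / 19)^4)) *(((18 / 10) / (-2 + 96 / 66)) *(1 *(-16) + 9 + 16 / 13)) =928125 / 1694173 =0.55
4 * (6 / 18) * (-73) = -292 / 3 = -97.33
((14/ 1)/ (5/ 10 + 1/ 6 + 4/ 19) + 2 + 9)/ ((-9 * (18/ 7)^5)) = -5663959/ 212576400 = -0.03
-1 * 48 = -48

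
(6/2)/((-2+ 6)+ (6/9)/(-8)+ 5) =36/107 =0.34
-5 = -5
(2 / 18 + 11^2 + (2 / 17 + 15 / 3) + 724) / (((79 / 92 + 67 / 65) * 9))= 777908300 / 15558723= 50.00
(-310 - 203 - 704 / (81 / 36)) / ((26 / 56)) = -208124 / 117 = -1778.84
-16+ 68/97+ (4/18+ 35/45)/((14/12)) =-9806/679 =-14.44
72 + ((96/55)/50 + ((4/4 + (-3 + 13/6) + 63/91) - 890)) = -87634631/107250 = -817.11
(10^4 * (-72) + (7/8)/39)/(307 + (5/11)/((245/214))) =-121080956227/51694344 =-2342.25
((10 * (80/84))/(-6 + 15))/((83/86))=17200/15687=1.10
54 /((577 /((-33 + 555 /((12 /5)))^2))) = 16978923 /4616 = 3678.28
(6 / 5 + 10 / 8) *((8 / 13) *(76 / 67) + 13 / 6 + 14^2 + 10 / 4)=12891067 / 26130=493.34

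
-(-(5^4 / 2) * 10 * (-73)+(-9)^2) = -228206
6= 6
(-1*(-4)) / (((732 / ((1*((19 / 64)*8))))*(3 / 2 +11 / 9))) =57 / 11956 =0.00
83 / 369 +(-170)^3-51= -1812915736 / 369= -4913050.78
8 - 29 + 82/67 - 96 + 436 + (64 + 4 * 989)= 290795/67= 4340.22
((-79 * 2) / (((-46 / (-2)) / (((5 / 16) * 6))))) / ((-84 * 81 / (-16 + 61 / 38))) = -216065 / 7928928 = -0.03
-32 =-32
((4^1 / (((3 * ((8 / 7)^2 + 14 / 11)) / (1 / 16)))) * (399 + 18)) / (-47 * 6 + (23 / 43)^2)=-996611 / 20835560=-0.05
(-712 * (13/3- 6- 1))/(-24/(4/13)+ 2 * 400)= 2848/1083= 2.63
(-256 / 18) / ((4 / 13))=-416 / 9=-46.22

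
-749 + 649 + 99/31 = -3001/31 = -96.81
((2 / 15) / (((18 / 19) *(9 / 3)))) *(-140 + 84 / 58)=-76342 / 11745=-6.50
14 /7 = 2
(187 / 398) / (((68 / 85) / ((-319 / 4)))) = -298265 / 6368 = -46.84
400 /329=1.22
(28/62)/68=7/1054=0.01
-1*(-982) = 982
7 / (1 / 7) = 49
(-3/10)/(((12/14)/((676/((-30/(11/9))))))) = 13013/1350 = 9.64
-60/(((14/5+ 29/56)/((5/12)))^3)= -857500000/7215885801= -0.12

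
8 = 8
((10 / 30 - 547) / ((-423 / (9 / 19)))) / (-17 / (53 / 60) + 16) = -21730 / 115197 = -0.19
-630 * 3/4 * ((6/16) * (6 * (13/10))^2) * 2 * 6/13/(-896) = 28431/2560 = 11.11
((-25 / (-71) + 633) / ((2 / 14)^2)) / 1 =2203432 / 71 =31034.25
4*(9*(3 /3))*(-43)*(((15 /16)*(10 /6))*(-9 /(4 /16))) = 87075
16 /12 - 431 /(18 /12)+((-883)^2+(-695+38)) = 778746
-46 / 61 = -0.75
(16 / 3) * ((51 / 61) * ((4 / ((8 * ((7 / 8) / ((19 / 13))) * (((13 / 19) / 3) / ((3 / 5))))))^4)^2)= 221333180833854444442054618531233792 / 91404552490696900064521523828125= 2421.47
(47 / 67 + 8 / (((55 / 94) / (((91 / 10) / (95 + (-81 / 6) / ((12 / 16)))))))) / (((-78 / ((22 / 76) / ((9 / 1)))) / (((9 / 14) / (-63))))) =156557 / 16055839800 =0.00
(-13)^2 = 169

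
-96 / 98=-48 / 49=-0.98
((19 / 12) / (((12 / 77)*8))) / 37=1463 / 42624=0.03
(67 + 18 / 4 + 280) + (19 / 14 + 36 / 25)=354.30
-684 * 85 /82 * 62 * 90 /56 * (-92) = 1865421900 /287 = 6499727.87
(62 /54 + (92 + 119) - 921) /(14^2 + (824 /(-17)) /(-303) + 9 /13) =-427201619 /118636371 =-3.60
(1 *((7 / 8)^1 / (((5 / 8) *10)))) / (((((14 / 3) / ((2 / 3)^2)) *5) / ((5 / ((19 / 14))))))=14 / 1425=0.01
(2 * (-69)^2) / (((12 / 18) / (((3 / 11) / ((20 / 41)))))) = 1756809 / 220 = 7985.50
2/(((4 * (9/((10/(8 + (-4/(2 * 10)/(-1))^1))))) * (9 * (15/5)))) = 25/9963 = 0.00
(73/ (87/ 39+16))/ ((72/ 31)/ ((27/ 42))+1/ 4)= 117676/ 113523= 1.04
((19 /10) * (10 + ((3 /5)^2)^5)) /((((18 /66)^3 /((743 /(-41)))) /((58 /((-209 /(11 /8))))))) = 2802382629793043 /432421875000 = 6480.67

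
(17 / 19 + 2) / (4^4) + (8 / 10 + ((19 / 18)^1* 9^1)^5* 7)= 13172866411 / 24320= 541647.47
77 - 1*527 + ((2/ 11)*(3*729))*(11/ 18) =-207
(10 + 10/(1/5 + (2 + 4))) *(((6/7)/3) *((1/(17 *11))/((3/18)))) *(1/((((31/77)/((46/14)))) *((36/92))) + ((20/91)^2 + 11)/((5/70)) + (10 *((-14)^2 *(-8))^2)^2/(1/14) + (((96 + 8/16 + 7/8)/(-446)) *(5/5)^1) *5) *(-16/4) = -1195934263856539450786203000/331858267741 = -3603750094874570.75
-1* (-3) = 3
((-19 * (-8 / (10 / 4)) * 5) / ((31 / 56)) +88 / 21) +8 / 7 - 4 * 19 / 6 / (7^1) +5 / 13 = 4680629 / 8463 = 553.07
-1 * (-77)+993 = 1070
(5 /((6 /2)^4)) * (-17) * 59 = -5015 /81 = -61.91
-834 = -834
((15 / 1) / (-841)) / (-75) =1 / 4205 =0.00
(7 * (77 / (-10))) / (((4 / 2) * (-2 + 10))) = -539 / 160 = -3.37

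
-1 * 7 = -7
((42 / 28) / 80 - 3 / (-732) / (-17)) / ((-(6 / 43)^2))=-5678279 / 5973120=-0.95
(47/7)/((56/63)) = 423/56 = 7.55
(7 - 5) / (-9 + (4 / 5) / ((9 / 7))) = -90 / 377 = -0.24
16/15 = 1.07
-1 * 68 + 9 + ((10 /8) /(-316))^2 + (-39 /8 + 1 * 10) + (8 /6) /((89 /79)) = -22477379213 /426584832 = -52.69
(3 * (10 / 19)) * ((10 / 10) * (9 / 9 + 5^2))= 780 / 19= 41.05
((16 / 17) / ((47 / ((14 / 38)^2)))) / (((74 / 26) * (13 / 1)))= 784 / 10672243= 0.00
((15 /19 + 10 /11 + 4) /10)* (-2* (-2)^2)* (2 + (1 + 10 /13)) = -233436 /13585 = -17.18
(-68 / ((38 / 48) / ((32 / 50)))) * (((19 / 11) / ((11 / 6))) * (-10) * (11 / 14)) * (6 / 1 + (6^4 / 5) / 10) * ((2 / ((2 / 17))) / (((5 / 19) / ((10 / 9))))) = 1281994752 / 1375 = 932359.82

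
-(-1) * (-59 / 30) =-59 / 30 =-1.97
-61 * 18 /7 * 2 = -2196 /7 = -313.71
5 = 5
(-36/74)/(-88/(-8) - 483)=9/8732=0.00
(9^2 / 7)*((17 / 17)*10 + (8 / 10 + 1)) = 4779 / 35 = 136.54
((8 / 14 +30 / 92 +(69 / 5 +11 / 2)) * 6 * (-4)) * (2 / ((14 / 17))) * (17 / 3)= -37590808 / 5635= -6670.95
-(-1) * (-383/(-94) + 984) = 92879/94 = 988.07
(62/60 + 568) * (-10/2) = -17071/6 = -2845.17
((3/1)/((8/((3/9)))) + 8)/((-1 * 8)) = -65/64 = -1.02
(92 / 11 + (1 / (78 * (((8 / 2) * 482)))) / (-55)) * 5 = 69176639 / 1654224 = 41.82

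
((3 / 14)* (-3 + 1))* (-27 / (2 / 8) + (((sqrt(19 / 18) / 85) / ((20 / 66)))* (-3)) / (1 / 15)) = 297* sqrt(38) / 2380 + 324 / 7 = 47.05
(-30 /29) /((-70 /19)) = 57 /203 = 0.28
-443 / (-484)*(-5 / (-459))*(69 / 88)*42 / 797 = 0.00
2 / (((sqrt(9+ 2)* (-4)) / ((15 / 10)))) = -3* sqrt(11) / 44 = -0.23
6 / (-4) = -3 / 2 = -1.50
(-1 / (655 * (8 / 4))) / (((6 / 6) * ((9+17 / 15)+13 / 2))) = -3 / 65369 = -0.00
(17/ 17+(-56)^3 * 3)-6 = -526853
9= 9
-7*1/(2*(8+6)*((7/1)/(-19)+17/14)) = -133/450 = -0.30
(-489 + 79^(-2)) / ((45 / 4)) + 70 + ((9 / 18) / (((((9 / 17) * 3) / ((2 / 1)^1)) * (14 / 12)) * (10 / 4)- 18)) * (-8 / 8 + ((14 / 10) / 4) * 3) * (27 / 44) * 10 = 26.52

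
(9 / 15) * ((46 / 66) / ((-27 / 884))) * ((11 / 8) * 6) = -5083 / 45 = -112.96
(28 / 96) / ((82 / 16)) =0.06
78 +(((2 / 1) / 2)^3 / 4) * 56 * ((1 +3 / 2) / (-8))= 589 / 8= 73.62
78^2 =6084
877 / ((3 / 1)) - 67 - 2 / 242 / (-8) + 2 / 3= 218769 / 968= 226.00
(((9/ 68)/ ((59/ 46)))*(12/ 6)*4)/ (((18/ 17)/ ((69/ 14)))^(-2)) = 254016/ 6666941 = 0.04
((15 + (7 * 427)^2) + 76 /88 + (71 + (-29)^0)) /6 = 196552595 /132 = 1489034.81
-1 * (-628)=628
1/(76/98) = 49/38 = 1.29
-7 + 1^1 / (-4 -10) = -99 / 14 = -7.07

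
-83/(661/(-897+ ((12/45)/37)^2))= 22932767947/203604525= 112.63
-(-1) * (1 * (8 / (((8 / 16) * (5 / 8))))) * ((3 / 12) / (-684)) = -8 / 855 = -0.01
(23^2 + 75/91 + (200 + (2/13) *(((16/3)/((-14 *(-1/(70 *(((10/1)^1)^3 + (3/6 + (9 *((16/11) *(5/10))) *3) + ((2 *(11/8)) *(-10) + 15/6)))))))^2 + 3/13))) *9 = 139574104617536/143143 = 975067622.01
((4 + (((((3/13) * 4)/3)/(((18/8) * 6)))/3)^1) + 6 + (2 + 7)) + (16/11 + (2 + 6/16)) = 2116181/92664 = 22.84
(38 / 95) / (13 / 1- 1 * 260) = -2 / 1235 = -0.00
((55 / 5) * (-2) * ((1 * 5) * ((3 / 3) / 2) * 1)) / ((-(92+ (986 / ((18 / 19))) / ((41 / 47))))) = 20295 / 474197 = 0.04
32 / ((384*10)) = 1 / 120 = 0.01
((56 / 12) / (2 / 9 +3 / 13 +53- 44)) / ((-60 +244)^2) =39 / 2674624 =0.00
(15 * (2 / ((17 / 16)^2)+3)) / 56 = 2955 / 2312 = 1.28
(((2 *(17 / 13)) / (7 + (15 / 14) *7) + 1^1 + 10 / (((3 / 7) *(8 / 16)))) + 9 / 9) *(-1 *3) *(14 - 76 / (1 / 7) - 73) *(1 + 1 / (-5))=69284.64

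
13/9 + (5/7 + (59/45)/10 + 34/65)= 115189/40950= 2.81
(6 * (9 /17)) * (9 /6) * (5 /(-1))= -405 /17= -23.82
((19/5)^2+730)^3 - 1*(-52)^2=6446237183131/15625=412559179.72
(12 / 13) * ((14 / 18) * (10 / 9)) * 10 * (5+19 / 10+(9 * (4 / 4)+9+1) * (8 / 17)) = 754040 / 5967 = 126.37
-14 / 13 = -1.08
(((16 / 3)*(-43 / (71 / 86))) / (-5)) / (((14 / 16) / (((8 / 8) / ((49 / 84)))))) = 1893376 / 17395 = 108.85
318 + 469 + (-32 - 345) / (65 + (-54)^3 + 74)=4269488 / 5425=787.00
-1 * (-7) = 7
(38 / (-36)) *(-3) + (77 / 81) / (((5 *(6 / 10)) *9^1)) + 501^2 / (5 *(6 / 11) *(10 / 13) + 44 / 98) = 1923270924962 / 19514601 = 98555.48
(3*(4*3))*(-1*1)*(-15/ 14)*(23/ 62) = 3105/ 217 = 14.31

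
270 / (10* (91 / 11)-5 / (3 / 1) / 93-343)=-414315 / 399416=-1.04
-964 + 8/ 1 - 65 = -1021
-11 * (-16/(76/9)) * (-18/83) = -7128/1577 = -4.52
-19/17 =-1.12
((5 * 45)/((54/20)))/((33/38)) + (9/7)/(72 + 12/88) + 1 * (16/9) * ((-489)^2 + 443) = 52055250542/122199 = 425987.53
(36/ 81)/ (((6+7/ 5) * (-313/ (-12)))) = 80/ 34743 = 0.00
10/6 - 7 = -5.33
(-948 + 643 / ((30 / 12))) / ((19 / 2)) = -72.72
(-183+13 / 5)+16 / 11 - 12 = -190.95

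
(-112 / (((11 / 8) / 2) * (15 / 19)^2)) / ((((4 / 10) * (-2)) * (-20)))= -40432 / 2475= -16.34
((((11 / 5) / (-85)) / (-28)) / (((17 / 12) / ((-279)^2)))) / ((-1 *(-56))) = 2568753 / 2832200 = 0.91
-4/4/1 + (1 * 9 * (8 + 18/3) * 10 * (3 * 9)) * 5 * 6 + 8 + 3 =1020610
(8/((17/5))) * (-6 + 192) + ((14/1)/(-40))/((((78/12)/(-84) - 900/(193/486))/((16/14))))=2733669477216/6246285265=437.65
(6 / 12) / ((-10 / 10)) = -1 / 2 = -0.50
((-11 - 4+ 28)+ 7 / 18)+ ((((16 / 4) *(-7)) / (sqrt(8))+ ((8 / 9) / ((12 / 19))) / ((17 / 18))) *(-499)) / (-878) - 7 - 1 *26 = -2520667 / 134334 - 3493 *sqrt(2) / 878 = -24.39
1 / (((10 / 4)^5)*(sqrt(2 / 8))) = 64 / 3125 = 0.02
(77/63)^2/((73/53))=6413/5913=1.08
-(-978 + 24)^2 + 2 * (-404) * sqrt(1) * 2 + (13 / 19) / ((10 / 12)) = -86614462 / 95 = -911731.18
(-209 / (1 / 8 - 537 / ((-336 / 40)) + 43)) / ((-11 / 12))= 2.13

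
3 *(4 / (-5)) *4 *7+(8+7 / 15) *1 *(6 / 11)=-3442 / 55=-62.58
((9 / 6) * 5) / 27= 5 / 18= 0.28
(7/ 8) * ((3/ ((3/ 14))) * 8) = 98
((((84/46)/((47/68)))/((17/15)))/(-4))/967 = -0.00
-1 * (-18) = 18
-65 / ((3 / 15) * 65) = -5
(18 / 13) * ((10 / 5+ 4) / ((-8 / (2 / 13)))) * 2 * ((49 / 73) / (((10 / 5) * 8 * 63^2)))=-1 / 296088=-0.00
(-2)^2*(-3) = -12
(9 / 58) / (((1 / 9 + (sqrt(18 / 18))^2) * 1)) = 81 / 580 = 0.14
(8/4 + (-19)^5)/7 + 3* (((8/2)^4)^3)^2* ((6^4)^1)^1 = 7660622966154737599/7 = 1094374709450676799.86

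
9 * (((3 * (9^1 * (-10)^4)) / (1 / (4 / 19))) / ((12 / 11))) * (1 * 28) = 249480000 / 19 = 13130526.32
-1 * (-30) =30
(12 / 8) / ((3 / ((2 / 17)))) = 1 / 17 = 0.06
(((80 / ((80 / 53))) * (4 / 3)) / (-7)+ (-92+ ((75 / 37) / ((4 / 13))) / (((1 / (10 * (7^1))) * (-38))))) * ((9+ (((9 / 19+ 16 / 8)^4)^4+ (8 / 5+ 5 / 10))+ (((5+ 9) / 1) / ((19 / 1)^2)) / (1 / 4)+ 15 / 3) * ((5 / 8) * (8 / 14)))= -38246075434670203087970467277727883 / 476925185911864625429155536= -80193029.36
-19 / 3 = -6.33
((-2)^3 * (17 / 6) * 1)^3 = -314432 / 27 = -11645.63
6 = 6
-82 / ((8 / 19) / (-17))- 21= 13159 / 4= 3289.75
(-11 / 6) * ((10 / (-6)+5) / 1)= -55 / 9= -6.11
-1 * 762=-762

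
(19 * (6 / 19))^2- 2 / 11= 394 / 11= 35.82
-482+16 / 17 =-8178 / 17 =-481.06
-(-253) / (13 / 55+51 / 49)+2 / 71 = 48417169 / 244382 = 198.12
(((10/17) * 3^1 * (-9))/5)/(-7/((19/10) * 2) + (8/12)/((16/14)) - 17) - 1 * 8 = -7.83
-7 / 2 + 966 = 1925 / 2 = 962.50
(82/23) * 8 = 656/23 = 28.52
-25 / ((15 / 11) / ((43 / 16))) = -49.27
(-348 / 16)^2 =7569 / 16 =473.06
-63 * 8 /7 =-72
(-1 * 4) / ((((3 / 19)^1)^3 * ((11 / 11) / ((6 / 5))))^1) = -54872 / 45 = -1219.38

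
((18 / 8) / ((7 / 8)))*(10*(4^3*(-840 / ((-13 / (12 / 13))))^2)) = 167215104000 / 28561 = 5854665.59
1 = 1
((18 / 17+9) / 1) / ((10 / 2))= 171 / 85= 2.01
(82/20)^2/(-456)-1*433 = -19746481/45600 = -433.04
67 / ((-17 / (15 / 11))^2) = 15075 / 34969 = 0.43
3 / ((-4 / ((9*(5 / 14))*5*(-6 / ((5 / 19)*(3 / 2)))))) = 183.21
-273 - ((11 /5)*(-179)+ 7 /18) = 10837 /90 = 120.41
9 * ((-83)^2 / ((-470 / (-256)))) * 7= 55552896 / 235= 236395.30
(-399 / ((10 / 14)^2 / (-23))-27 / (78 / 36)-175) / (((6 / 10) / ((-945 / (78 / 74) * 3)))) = -13484424744 / 169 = -79789495.53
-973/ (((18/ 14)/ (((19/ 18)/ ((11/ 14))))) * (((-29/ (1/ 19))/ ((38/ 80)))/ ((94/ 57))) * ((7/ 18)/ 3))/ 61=320117/ 1751310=0.18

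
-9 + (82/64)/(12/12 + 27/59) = -22349/2752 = -8.12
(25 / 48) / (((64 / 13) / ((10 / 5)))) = 325 / 1536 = 0.21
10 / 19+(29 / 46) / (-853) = 391829 / 745522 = 0.53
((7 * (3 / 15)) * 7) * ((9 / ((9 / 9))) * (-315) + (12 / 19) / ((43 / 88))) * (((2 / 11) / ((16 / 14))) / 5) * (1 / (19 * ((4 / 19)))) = -220.90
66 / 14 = 33 / 7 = 4.71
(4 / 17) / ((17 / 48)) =192 / 289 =0.66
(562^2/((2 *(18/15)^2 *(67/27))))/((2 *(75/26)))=1026493/134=7660.40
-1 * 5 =-5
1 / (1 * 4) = 1 / 4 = 0.25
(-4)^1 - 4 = -8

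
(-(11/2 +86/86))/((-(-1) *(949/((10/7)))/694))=-3470/511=-6.79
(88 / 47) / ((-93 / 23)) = -2024 / 4371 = -0.46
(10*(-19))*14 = -2660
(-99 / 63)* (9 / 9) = -11 / 7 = -1.57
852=852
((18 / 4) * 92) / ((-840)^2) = 23 / 39200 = 0.00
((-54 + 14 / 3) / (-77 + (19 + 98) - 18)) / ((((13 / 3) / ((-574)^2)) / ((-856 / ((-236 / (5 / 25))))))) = -5217581936 / 42185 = -123683.35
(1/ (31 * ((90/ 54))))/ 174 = 1/ 8990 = 0.00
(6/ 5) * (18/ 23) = 108/ 115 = 0.94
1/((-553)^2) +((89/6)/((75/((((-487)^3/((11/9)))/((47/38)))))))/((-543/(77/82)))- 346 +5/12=275046383739637891/10666220368300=25786.68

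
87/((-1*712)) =-87/712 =-0.12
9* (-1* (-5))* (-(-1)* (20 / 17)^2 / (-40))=-450 / 289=-1.56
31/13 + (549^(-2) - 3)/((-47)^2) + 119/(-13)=-58601697818/8655332517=-6.77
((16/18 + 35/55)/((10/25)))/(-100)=-151/3960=-0.04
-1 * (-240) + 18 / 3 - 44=202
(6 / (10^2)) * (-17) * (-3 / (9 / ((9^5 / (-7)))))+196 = -935233 / 350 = -2672.09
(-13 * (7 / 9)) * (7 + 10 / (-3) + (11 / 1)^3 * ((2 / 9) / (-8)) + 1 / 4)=54145 / 162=334.23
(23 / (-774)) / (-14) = 23 / 10836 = 0.00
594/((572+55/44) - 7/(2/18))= 2376/2041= 1.16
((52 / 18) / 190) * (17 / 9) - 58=-446089 / 7695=-57.97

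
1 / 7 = 0.14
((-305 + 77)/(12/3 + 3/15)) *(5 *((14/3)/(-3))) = 3800/9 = 422.22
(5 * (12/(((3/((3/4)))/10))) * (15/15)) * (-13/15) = -130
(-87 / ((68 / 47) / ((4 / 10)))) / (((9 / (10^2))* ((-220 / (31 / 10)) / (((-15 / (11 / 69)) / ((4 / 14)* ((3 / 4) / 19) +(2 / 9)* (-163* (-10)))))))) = -120338001 / 123020942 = -0.98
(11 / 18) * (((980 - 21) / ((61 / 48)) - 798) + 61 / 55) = -141809 / 5490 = -25.83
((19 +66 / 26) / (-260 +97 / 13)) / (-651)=40 / 305319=0.00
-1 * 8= -8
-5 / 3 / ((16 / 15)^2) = -375 / 256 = -1.46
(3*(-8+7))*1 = -3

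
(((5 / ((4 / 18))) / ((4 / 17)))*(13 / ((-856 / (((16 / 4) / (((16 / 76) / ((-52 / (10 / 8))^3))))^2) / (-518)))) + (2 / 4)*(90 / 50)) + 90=941243036514865091199 / 668750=1407466222825966.49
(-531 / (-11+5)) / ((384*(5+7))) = 59 / 3072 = 0.02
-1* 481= -481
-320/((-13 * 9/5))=1600/117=13.68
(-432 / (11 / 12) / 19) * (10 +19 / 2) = -483.67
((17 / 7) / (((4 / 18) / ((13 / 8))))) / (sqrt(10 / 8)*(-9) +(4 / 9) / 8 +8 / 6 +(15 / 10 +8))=1449981*sqrt(5) / 314216 +125307 / 11222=21.48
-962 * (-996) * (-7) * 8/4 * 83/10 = -556686312/5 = -111337262.40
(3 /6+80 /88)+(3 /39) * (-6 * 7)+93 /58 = -905 /4147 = -0.22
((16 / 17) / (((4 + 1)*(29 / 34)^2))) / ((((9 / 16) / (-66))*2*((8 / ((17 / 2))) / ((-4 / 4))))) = 203456 / 12615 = 16.13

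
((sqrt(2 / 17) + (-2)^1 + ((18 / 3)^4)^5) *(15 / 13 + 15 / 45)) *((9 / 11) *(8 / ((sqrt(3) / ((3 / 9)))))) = 464 *sqrt(3) *(sqrt(34) + 62154693481070558) / 7293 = 6849302123360910.00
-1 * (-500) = 500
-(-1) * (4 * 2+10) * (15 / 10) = 27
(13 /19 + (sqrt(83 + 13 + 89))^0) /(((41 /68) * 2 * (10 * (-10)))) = -272 /19475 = -0.01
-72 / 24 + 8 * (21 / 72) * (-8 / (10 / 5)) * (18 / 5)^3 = -438.46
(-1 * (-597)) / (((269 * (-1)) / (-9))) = 5373 / 269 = 19.97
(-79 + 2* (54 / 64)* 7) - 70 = -2195 / 16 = -137.19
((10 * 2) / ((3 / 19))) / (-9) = -14.07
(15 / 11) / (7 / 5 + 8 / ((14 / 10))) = 175 / 913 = 0.19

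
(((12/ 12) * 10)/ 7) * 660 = 6600/ 7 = 942.86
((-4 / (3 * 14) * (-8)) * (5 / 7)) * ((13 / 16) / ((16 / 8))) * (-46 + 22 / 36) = -53105 / 5292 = -10.03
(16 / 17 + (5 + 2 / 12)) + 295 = 30713 / 102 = 301.11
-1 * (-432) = 432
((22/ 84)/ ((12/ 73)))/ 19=803/ 9576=0.08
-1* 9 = -9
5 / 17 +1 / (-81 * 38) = 15373 / 52326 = 0.29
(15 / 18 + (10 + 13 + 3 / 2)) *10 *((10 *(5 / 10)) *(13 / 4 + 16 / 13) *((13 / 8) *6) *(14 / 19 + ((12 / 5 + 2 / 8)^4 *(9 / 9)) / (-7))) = -31277719387 / 89600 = -349081.69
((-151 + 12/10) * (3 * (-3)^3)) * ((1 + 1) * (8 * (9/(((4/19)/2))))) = 82995192/5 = 16599038.40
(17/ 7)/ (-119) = -1/ 49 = -0.02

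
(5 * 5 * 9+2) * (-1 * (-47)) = 10669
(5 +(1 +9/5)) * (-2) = -15.60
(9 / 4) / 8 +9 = 9.28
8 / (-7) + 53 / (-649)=-5563 / 4543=-1.22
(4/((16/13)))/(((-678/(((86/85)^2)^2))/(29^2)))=-74755502666/17696011875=-4.22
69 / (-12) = -23 / 4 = -5.75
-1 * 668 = -668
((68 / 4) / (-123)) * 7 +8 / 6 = 15 / 41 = 0.37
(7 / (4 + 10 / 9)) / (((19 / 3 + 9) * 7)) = 27 / 2116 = 0.01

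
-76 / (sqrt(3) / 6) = -263.27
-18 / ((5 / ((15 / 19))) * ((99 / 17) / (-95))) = 510 / 11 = 46.36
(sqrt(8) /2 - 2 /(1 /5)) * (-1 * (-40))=-400+ 40 * sqrt(2)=-343.43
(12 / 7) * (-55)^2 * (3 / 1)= 15557.14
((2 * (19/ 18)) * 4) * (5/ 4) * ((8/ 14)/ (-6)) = -190/ 189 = -1.01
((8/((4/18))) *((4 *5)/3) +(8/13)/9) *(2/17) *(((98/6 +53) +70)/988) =308968/77571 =3.98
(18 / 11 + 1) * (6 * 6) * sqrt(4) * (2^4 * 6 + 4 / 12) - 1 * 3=201111 / 11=18282.82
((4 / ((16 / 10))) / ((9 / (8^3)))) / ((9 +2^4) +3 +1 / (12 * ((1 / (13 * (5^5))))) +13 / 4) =0.04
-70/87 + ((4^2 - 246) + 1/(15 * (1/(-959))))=-42737/145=-294.74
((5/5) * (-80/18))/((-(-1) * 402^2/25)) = -250/363609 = -0.00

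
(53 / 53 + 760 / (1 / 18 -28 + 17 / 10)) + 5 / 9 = -291266 / 10629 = -27.40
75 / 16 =4.69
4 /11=0.36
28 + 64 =92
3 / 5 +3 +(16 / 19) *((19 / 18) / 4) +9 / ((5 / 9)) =901 / 45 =20.02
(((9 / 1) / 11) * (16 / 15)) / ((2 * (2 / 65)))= 156 / 11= 14.18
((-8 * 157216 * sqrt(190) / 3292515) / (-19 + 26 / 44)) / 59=27670016 * sqrt(190) / 78674645925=0.00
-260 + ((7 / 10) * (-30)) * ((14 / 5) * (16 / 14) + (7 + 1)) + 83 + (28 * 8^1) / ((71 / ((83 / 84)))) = -435673 / 1065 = -409.08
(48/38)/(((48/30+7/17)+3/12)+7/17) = 2720/5757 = 0.47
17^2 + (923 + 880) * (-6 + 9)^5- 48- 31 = 438339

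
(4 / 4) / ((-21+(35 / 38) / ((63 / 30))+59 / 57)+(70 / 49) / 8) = -0.05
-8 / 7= -1.14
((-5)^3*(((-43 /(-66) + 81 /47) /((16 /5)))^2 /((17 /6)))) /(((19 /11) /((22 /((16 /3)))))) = -169602153125 /2922524672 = -58.03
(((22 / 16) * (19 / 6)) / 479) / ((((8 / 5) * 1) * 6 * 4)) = 1045 / 4414464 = 0.00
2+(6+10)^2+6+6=270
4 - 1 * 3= 1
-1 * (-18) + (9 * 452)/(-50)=-1584/25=-63.36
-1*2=-2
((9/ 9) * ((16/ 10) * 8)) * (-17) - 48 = -1328/ 5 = -265.60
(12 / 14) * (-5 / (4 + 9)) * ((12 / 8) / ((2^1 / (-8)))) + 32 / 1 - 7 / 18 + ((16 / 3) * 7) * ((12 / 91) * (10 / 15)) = 60395 / 1638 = 36.87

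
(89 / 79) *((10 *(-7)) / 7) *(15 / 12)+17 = 2.92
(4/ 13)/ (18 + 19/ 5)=20/ 1417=0.01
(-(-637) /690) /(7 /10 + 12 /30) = 637 /759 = 0.84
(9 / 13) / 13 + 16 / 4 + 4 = 1361 / 169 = 8.05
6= 6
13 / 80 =0.16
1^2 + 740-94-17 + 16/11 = 6946/11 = 631.45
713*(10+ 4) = 9982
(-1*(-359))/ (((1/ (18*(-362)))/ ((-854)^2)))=-1706048077104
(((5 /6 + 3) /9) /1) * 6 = 23 /9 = 2.56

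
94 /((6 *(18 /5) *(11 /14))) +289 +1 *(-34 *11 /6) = 68965 /297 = 232.21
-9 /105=-0.09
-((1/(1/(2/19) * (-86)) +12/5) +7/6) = -87389/24510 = -3.57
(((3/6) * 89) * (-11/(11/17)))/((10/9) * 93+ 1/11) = -49929/6826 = -7.31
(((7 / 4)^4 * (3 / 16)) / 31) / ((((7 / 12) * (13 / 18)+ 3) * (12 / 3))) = 194481 / 46917632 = 0.00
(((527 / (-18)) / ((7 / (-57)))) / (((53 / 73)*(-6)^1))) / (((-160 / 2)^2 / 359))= -262410691 / 85478400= -3.07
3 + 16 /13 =55 /13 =4.23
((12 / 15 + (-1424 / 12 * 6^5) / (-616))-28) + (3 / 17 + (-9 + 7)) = 9614281 / 6545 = 1468.95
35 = 35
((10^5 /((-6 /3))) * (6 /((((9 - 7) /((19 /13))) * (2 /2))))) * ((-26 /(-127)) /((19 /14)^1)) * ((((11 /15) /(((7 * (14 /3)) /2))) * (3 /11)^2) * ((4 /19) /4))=-1080000 /185801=-5.81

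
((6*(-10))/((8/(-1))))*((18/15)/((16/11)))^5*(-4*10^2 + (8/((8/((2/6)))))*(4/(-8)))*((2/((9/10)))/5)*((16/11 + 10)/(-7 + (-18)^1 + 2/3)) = 179385968223/747520000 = 239.97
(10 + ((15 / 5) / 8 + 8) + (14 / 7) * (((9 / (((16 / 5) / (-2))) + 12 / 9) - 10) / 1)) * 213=-17395 / 8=-2174.38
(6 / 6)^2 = 1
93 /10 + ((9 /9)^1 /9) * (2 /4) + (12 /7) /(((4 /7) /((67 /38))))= 25043 /1710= 14.65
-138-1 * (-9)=-129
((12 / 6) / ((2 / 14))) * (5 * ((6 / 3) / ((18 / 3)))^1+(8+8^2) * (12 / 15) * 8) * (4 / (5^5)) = 388472 / 46875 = 8.29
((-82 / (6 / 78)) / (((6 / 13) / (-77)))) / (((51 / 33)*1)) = 5868863 / 51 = 115075.75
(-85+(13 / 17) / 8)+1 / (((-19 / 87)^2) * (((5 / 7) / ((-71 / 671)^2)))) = -9347749879527 / 110525160680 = -84.58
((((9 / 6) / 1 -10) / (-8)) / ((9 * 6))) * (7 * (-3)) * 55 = -6545 / 288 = -22.73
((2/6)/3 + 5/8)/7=53/504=0.11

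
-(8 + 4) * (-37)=444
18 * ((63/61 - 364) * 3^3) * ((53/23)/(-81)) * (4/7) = 4023336/1403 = 2867.67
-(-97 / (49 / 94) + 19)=8187 / 49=167.08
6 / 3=2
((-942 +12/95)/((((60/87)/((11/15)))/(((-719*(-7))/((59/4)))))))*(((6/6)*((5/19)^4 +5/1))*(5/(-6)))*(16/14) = 1628898.67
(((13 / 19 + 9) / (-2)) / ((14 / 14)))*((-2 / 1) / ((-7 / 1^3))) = -1.38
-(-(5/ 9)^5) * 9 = 3125/ 6561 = 0.48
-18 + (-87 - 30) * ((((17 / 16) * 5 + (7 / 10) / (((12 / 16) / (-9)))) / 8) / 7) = -51741 / 4480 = -11.55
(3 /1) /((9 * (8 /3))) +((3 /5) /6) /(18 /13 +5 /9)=1603 /9080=0.18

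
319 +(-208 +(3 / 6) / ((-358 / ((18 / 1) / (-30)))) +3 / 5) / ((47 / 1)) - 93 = 37284271 / 168260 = 221.59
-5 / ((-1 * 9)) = 5 / 9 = 0.56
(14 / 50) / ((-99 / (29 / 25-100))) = 17297 / 61875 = 0.28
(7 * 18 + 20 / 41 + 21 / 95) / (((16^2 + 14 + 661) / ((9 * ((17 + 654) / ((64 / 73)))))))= 217571660757 / 232079680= 937.49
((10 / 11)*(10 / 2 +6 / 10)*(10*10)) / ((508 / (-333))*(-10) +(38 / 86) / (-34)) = 2726337600 / 81626963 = 33.40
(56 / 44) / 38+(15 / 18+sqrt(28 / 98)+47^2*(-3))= -8309171 / 1254+sqrt(14) / 7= -6625.60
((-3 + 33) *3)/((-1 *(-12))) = 15/2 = 7.50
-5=-5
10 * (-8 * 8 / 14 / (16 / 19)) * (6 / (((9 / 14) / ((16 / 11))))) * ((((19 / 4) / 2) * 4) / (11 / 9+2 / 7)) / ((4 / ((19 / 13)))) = -242592 / 143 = -1696.45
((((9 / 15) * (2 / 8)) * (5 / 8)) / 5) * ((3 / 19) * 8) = 9 / 380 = 0.02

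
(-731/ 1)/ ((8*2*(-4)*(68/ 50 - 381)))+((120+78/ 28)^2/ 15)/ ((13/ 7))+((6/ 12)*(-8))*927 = -3166.83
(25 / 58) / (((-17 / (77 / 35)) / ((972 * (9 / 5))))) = -48114 / 493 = -97.59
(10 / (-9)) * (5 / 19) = -50 / 171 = -0.29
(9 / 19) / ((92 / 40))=90 / 437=0.21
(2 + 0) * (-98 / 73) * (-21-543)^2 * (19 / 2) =-592294752 / 73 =-8113626.74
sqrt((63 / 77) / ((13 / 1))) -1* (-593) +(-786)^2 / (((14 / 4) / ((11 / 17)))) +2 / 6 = 114807.97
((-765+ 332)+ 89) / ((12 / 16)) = -1376 / 3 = -458.67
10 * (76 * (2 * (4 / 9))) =6080 / 9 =675.56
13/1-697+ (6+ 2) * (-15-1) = -812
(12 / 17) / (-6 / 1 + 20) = 6 / 119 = 0.05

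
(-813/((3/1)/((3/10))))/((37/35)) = -5691/74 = -76.91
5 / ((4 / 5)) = 25 / 4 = 6.25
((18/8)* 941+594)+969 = 14721/4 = 3680.25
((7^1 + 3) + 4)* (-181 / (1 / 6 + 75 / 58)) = -220458 / 127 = -1735.89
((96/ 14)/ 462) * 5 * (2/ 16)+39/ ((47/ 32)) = 672907/ 25333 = 26.56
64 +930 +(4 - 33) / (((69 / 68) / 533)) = -14238.99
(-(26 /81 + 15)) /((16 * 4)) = -0.24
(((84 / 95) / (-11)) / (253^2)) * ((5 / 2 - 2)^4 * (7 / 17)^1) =-147 / 4548479540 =-0.00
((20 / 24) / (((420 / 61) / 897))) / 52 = 1403 / 672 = 2.09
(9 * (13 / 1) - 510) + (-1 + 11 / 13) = -5111 / 13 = -393.15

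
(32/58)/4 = 4/29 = 0.14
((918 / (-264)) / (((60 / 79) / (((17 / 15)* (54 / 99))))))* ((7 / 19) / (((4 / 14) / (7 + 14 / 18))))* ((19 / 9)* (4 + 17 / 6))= -321072353 / 784080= -409.49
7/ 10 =0.70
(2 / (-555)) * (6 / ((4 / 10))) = -2 / 37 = -0.05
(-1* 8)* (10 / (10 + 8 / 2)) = -40 / 7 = -5.71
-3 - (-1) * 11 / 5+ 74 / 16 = 153 / 40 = 3.82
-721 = -721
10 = 10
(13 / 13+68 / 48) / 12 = 29 / 144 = 0.20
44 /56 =11 /14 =0.79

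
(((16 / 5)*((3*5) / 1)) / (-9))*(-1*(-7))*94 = -10528 / 3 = -3509.33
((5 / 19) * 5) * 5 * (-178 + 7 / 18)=-399625 / 342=-1168.49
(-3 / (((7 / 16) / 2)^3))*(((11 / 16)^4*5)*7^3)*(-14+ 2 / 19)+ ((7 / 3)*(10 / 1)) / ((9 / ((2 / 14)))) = 782708050 / 513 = 1525746.69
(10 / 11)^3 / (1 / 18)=18000 / 1331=13.52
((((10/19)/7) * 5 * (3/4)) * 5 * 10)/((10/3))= 1125/266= 4.23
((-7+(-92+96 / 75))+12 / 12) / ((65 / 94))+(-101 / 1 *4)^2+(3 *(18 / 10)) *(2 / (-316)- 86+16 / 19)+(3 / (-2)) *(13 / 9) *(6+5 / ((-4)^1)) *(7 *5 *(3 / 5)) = 162400.12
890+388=1278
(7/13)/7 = 1/13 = 0.08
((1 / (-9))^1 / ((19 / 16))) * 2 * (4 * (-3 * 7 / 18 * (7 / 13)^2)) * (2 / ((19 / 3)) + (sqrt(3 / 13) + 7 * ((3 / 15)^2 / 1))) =21952 * sqrt(39) / 1127061 + 6212416 / 41181075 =0.27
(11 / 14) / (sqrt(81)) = 11 / 126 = 0.09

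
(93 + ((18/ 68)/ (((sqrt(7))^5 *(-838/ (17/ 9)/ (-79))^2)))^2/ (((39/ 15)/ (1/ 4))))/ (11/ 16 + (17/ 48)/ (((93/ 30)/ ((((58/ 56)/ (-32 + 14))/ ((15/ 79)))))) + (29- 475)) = -402586558674845404207163/ 1927857689988146839628524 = -0.21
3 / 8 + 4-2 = 19 / 8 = 2.38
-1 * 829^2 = -687241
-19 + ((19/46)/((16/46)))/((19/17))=-287/16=-17.94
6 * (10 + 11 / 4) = 153 / 2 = 76.50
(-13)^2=169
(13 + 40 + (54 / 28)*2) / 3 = 398 / 21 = 18.95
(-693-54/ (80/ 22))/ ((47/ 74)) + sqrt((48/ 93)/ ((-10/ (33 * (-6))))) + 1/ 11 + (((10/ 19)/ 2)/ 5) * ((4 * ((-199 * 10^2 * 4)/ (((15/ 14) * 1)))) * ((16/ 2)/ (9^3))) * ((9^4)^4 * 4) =-124969197166032838145551/ 98230 + 12 * sqrt(1705)/ 155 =-1272210090257893085.94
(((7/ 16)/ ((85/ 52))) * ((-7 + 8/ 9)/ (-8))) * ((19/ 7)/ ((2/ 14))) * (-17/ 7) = -2717/ 288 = -9.43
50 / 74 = 25 / 37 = 0.68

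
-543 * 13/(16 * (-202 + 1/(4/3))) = 7059/3220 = 2.19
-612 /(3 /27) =-5508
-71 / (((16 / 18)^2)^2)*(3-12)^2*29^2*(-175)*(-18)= -49979275842825 / 2048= -24403943282.63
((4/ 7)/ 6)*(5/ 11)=10/ 231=0.04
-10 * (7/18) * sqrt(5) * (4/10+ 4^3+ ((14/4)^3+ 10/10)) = -30317 * sqrt(5)/72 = -941.54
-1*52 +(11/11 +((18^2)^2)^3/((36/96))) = 3084883683803085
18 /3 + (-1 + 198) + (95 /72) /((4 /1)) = 58559 /288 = 203.33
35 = 35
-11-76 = -87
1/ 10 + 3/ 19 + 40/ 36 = 2341/ 1710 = 1.37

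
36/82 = 18/41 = 0.44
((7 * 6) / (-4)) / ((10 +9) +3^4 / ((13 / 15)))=-273 / 2924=-0.09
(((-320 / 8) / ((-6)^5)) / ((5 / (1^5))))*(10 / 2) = 5 / 972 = 0.01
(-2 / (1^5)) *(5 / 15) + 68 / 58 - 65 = -5611 / 87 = -64.49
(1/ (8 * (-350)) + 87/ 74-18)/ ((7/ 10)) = -1743037/ 72520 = -24.04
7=7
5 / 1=5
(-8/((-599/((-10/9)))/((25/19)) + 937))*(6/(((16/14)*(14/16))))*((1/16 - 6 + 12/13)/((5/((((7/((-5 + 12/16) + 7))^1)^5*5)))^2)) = 4728569811173376000/2316808577635123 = 2040.98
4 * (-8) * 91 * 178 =-518336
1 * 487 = 487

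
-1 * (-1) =1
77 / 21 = 11 / 3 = 3.67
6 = 6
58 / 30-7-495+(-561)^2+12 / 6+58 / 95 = 17910742 / 57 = 314223.54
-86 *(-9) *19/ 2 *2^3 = 58824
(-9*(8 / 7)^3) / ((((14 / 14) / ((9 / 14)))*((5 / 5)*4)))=-5184 / 2401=-2.16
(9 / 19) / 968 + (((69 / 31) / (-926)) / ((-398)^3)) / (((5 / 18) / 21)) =2544995333187 / 5200808717813060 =0.00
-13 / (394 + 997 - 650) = -0.02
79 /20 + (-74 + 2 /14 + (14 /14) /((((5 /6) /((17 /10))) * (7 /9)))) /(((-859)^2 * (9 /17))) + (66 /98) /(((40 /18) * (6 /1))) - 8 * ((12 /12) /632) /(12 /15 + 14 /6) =965687567344669 /241646139894600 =4.00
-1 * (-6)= 6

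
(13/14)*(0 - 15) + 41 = 27.07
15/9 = 5/3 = 1.67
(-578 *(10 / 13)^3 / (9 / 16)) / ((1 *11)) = -9248000 / 217503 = -42.52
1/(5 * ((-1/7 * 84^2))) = -1/5040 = -0.00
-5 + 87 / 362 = -1723 / 362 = -4.76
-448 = -448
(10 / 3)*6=20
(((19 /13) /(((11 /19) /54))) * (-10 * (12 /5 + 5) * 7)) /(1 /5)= -50489460 /143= -353073.15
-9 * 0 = 0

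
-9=-9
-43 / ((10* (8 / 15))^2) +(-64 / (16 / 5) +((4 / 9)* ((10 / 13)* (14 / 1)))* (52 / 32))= -31643 / 2304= -13.73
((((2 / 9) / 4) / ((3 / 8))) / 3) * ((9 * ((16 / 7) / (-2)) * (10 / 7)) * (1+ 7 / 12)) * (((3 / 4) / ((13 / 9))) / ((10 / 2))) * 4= -304 / 637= -0.48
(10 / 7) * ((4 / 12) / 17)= 10 / 357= 0.03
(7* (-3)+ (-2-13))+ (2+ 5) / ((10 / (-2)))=-187 / 5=-37.40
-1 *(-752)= 752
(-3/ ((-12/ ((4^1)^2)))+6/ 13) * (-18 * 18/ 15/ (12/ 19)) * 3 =-29754/ 65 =-457.75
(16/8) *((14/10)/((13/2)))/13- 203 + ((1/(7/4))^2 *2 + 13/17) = -141867386/703885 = -201.55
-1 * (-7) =7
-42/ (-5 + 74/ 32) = 15.63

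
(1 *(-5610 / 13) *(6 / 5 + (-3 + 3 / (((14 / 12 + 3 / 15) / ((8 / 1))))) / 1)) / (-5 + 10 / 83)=11144078 / 7995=1393.88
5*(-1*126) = -630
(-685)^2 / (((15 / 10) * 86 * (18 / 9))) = 1818.70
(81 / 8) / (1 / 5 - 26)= -135 / 344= -0.39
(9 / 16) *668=1503 / 4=375.75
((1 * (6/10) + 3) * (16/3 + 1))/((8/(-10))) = -57/2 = -28.50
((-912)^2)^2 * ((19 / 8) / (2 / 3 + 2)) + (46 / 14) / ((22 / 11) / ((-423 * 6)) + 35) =191554413708507651 / 310898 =616132666368.09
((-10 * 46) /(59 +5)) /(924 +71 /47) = -5405 /695984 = -0.01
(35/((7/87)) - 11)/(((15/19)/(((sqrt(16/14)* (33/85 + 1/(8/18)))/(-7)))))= -1204372* sqrt(14)/20825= -216.39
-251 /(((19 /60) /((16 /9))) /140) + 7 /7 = -197276.19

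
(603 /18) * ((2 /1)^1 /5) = 67 /5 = 13.40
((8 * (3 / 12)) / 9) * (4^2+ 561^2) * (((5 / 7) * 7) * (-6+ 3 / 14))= -14163165 / 7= -2023309.29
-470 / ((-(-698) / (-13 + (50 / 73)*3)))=187765 / 25477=7.37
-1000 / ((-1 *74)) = 500 / 37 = 13.51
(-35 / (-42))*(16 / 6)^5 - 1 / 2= 163111 / 1458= 111.87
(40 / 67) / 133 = 40 / 8911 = 0.00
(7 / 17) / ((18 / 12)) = 14 / 51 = 0.27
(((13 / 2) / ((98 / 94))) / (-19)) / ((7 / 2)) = -611 / 6517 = -0.09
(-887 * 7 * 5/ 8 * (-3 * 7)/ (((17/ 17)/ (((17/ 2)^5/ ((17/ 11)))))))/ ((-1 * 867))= -690844385/ 256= -2698610.88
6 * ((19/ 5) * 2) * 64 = 14592/ 5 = 2918.40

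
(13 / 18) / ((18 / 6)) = 13 / 54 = 0.24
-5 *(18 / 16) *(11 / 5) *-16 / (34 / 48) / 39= 1584 / 221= 7.17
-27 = -27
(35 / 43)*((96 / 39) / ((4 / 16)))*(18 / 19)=80640 / 10621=7.59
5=5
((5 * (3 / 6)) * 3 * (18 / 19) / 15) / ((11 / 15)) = 135 / 209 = 0.65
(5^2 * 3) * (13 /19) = 975 /19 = 51.32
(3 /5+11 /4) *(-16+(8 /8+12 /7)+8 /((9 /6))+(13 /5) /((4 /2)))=-22.29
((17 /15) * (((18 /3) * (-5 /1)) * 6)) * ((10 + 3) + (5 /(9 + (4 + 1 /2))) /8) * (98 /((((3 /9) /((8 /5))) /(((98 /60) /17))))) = -27064072 /225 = -120284.76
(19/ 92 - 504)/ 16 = -46349/ 1472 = -31.49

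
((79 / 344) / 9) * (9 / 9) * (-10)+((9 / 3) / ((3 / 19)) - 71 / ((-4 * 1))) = 36.49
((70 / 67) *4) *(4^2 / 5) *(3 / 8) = 336 / 67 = 5.01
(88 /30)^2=1936 /225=8.60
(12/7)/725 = 0.00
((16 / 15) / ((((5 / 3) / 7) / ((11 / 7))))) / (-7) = -176 / 175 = -1.01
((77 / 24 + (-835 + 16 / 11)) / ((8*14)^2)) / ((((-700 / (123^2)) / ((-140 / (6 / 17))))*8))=-6264335593 / 88309760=-70.94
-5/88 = -0.06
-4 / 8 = -1 / 2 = -0.50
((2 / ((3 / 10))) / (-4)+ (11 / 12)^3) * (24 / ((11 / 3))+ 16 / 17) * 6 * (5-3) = -271075 / 3366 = -80.53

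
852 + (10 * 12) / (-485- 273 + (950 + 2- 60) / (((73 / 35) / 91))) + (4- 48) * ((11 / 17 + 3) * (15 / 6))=3558274404 / 7892777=450.83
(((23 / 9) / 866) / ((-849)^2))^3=12167 / 177307597759383851063013683784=0.00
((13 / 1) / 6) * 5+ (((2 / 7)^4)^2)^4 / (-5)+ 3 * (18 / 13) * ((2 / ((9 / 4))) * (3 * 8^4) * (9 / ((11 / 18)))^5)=2180499784569555395787660834405221138402864027 / 69368980732216488963164749231897890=31433354815.85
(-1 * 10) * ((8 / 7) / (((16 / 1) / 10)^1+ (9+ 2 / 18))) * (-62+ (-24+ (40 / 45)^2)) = 197200 / 2169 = 90.92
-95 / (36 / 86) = -4085 / 18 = -226.94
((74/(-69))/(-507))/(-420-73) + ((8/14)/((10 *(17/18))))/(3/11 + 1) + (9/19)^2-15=-22465890721354/1525377217455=-14.73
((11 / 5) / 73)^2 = 121 / 133225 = 0.00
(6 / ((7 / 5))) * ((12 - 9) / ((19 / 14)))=180 / 19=9.47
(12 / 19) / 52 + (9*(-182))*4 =-1618341 / 247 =-6551.99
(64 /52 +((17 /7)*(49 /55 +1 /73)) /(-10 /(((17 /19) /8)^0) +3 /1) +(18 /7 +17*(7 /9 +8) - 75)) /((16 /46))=20570529113 /92071980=223.42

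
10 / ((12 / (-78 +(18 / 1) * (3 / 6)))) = -115 / 2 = -57.50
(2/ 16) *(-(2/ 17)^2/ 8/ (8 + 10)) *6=-1/ 13872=-0.00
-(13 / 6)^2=-169 / 36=-4.69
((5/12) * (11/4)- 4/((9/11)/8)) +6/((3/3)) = -4603/144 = -31.97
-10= -10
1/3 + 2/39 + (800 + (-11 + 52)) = 10938/13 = 841.38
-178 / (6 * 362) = -89 / 1086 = -0.08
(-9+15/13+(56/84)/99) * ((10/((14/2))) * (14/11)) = -605360/42471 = -14.25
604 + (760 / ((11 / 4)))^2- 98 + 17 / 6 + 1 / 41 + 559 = 2305219453 / 29766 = 77444.72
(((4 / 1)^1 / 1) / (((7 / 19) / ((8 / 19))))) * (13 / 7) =416 / 49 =8.49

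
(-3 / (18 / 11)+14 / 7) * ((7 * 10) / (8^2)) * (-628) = -5495 / 48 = -114.48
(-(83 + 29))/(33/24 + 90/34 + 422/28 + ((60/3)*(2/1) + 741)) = -106624/761689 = -0.14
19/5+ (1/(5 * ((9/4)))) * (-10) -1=1.91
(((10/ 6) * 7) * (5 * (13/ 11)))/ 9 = 2275/ 297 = 7.66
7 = 7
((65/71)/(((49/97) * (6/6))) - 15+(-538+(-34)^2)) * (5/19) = 10520710/66101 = 159.16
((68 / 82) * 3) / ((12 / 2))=17 / 41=0.41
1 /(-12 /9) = -3 /4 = -0.75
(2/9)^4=16/6561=0.00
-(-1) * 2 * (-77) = -154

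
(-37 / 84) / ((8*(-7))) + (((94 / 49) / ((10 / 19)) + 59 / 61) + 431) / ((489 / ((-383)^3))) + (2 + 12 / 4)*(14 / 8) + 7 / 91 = -152154724119938741 / 3040171680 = -50048069.69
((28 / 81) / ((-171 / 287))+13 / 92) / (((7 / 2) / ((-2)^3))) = 2236996 / 2230011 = 1.00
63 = 63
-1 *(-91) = 91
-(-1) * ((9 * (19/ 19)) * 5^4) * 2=11250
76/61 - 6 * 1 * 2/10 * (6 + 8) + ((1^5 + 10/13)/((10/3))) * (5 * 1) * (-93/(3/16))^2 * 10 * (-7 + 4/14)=-1216691010904/27755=-43836822.59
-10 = -10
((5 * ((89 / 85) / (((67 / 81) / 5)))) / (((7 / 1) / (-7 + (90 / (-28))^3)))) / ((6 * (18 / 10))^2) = -1227454625 / 787604832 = -1.56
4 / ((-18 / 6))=-4 / 3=-1.33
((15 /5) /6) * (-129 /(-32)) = 2.02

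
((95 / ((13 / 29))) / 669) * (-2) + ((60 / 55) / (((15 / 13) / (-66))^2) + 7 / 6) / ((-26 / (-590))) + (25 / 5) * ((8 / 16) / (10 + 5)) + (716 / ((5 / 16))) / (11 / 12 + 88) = 289265975681 / 3569115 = 81046.98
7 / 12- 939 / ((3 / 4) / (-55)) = 826327 / 12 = 68860.58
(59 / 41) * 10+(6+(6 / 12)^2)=3385 / 164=20.64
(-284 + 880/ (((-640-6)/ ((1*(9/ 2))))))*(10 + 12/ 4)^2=-15837328/ 323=-49031.98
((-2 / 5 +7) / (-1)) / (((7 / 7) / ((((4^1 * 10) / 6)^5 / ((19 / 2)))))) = -14080000 / 1539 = -9148.80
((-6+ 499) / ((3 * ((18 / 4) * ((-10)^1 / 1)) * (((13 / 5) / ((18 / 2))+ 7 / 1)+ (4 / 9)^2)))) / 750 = -0.00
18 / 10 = 9 / 5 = 1.80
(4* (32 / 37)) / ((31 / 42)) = 5376 / 1147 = 4.69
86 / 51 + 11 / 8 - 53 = -20375 / 408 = -49.94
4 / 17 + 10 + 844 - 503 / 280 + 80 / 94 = 190898023 / 223720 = 853.29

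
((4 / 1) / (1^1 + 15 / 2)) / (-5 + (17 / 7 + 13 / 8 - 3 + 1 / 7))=-448 / 3621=-0.12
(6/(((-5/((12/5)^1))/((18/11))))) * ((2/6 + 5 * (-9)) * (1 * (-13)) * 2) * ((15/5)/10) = -2257632/1375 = -1641.91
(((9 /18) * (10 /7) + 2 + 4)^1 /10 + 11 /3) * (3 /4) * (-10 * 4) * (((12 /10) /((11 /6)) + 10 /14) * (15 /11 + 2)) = -17763589 /29645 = -599.21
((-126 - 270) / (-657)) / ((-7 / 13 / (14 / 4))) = -286 / 73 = -3.92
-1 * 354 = -354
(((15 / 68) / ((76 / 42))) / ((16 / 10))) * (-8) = -1575 / 2584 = -0.61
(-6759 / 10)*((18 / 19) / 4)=-60831 / 380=-160.08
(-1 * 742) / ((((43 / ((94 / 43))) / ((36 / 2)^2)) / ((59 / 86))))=-666651384 / 79507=-8384.81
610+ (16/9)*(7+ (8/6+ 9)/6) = 50666/81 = 625.51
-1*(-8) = 8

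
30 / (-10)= -3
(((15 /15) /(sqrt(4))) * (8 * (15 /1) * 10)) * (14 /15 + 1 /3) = 760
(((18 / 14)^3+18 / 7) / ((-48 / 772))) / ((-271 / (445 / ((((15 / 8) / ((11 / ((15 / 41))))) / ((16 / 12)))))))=11093456264 / 4182885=2652.11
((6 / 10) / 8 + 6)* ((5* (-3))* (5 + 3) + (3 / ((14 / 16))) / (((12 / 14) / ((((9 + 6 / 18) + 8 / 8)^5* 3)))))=85880163 / 10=8588016.30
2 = 2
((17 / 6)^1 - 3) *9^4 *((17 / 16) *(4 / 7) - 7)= 391473 / 56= 6990.59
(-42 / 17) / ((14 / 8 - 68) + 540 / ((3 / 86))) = -168 / 1048135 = -0.00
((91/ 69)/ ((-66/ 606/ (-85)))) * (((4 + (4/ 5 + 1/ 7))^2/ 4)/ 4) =668045209/ 425040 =1571.72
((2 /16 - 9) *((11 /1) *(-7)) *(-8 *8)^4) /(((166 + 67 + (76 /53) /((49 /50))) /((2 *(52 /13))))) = 238199540547584 /608901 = 391195843.90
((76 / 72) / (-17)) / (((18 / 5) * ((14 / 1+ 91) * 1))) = -19 / 115668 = -0.00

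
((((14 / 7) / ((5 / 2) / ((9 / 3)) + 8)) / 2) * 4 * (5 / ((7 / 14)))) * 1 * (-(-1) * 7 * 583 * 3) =55440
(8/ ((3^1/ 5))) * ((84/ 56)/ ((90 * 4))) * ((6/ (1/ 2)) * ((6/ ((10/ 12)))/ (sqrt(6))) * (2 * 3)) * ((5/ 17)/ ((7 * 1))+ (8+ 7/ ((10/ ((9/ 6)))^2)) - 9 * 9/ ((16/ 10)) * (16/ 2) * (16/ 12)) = -75941109 * sqrt(6)/ 29750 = -6252.67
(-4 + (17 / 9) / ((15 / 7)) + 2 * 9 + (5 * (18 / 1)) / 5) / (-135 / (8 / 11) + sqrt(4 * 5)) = -390632 / 2203945 - 568192 * sqrt(5) / 297532575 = -0.18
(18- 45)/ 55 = -27/ 55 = -0.49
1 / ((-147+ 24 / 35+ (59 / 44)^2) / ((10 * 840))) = -569184000 / 9792421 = -58.12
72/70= 36/35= 1.03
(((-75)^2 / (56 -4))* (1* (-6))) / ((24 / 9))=-50625 / 208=-243.39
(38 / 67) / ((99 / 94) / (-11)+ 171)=3572 / 1076355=0.00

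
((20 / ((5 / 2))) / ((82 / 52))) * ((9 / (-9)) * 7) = -1456 / 41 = -35.51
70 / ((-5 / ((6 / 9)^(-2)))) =-63 / 2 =-31.50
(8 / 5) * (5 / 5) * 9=72 / 5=14.40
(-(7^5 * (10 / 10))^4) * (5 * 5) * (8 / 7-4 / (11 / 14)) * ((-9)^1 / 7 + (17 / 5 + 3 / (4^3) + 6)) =2828057753423087226055 / 44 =64274039850524709683.07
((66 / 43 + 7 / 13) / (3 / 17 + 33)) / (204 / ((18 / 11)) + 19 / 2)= 19703 / 42299530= 0.00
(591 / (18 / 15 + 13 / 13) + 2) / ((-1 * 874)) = -2977 / 9614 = -0.31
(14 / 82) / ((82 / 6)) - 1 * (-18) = 30279 / 1681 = 18.01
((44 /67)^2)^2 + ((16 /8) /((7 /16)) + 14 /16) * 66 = 202925979553 /564231388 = 359.65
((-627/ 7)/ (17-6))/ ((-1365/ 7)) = 19/ 455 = 0.04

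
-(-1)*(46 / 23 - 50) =-48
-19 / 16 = -1.19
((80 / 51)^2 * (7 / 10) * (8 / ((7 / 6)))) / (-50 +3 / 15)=-51200 / 215883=-0.24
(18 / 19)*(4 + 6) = 180 / 19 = 9.47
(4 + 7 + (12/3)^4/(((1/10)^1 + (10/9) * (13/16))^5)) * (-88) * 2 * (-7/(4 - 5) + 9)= -4548898349771243776/6131066257801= -741942.45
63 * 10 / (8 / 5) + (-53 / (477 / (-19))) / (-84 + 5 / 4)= 4691621 / 11916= 393.72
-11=-11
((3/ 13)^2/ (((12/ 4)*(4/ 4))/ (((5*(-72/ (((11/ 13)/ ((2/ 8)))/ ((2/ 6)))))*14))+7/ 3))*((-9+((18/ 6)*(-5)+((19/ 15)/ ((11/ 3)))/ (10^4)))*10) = -2494796409/ 454275250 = -5.49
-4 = -4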